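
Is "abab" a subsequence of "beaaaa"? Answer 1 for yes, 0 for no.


Check if "abab" is a subsequence of "beaaaa"
Greedy scan:
  Position 0 ('b'): no match needed
  Position 1 ('e'): no match needed
  Position 2 ('a'): matches sub[0] = 'a'
  Position 3 ('a'): no match needed
  Position 4 ('a'): no match needed
  Position 5 ('a'): no match needed
Only matched 1/4 characters => not a subsequence

0


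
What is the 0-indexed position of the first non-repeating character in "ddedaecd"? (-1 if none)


Input: ddedaecd
Character frequencies:
  'a': 1
  'c': 1
  'd': 4
  'e': 2
Scanning left to right for freq == 1:
  Position 0 ('d'): freq=4, skip
  Position 1 ('d'): freq=4, skip
  Position 2 ('e'): freq=2, skip
  Position 3 ('d'): freq=4, skip
  Position 4 ('a'): unique! => answer = 4

4


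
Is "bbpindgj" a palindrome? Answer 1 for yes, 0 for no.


Input: bbpindgj
Reversed: jgdnipbb
  Compare pos 0 ('b') with pos 7 ('j'): MISMATCH
  Compare pos 1 ('b') with pos 6 ('g'): MISMATCH
  Compare pos 2 ('p') with pos 5 ('d'): MISMATCH
  Compare pos 3 ('i') with pos 4 ('n'): MISMATCH
Result: not a palindrome

0


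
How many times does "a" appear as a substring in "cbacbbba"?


Searching for "a" in "cbacbbba"
Scanning each position:
  Position 0: "c" => no
  Position 1: "b" => no
  Position 2: "a" => MATCH
  Position 3: "c" => no
  Position 4: "b" => no
  Position 5: "b" => no
  Position 6: "b" => no
  Position 7: "a" => MATCH
Total occurrences: 2

2


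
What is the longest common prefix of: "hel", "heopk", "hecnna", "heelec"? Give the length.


Words: hel, heopk, hecnna, heelec
  Position 0: all 'h' => match
  Position 1: all 'e' => match
  Position 2: ('l', 'o', 'c', 'e') => mismatch, stop
LCP = "he" (length 2)

2


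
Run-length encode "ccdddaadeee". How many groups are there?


Input: ccdddaadeee
Scanning for consecutive runs:
  Group 1: 'c' x 2 (positions 0-1)
  Group 2: 'd' x 3 (positions 2-4)
  Group 3: 'a' x 2 (positions 5-6)
  Group 4: 'd' x 1 (positions 7-7)
  Group 5: 'e' x 3 (positions 8-10)
Total groups: 5

5


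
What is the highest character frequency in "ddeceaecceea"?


Input: ddeceaecceea
Character counts:
  'a': 2
  'c': 3
  'd': 2
  'e': 5
Maximum frequency: 5

5


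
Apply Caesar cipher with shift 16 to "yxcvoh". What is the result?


Caesar cipher: shift "yxcvoh" by 16
  'y' (pos 24) + 16 = pos 14 = 'o'
  'x' (pos 23) + 16 = pos 13 = 'n'
  'c' (pos 2) + 16 = pos 18 = 's'
  'v' (pos 21) + 16 = pos 11 = 'l'
  'o' (pos 14) + 16 = pos 4 = 'e'
  'h' (pos 7) + 16 = pos 23 = 'x'
Result: onslex

onslex


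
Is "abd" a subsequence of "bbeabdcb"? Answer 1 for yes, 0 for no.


Check if "abd" is a subsequence of "bbeabdcb"
Greedy scan:
  Position 0 ('b'): no match needed
  Position 1 ('b'): no match needed
  Position 2 ('e'): no match needed
  Position 3 ('a'): matches sub[0] = 'a'
  Position 4 ('b'): matches sub[1] = 'b'
  Position 5 ('d'): matches sub[2] = 'd'
  Position 6 ('c'): no match needed
  Position 7 ('b'): no match needed
All 3 characters matched => is a subsequence

1


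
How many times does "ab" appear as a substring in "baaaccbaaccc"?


Searching for "ab" in "baaaccbaaccc"
Scanning each position:
  Position 0: "ba" => no
  Position 1: "aa" => no
  Position 2: "aa" => no
  Position 3: "ac" => no
  Position 4: "cc" => no
  Position 5: "cb" => no
  Position 6: "ba" => no
  Position 7: "aa" => no
  Position 8: "ac" => no
  Position 9: "cc" => no
  Position 10: "cc" => no
Total occurrences: 0

0


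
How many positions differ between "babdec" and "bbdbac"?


Comparing "babdec" and "bbdbac" position by position:
  Position 0: 'b' vs 'b' => same
  Position 1: 'a' vs 'b' => DIFFER
  Position 2: 'b' vs 'd' => DIFFER
  Position 3: 'd' vs 'b' => DIFFER
  Position 4: 'e' vs 'a' => DIFFER
  Position 5: 'c' vs 'c' => same
Positions that differ: 4

4


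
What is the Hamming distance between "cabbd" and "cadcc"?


Comparing "cabbd" and "cadcc" position by position:
  Position 0: 'c' vs 'c' => same
  Position 1: 'a' vs 'a' => same
  Position 2: 'b' vs 'd' => differ
  Position 3: 'b' vs 'c' => differ
  Position 4: 'd' vs 'c' => differ
Total differences (Hamming distance): 3

3


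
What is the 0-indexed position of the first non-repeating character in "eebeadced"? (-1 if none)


Input: eebeadced
Character frequencies:
  'a': 1
  'b': 1
  'c': 1
  'd': 2
  'e': 4
Scanning left to right for freq == 1:
  Position 0 ('e'): freq=4, skip
  Position 1 ('e'): freq=4, skip
  Position 2 ('b'): unique! => answer = 2

2


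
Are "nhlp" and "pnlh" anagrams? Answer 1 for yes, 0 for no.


Strings: "nhlp", "pnlh"
Sorted first:  hlnp
Sorted second: hlnp
Sorted forms match => anagrams

1


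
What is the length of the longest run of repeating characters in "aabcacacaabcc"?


Input: "aabcacacaabcc"
Scanning for longest run:
  Position 1 ('a'): continues run of 'a', length=2
  Position 2 ('b'): new char, reset run to 1
  Position 3 ('c'): new char, reset run to 1
  Position 4 ('a'): new char, reset run to 1
  Position 5 ('c'): new char, reset run to 1
  Position 6 ('a'): new char, reset run to 1
  Position 7 ('c'): new char, reset run to 1
  Position 8 ('a'): new char, reset run to 1
  Position 9 ('a'): continues run of 'a', length=2
  Position 10 ('b'): new char, reset run to 1
  Position 11 ('c'): new char, reset run to 1
  Position 12 ('c'): continues run of 'c', length=2
Longest run: 'a' with length 2

2


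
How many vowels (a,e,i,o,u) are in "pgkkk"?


Input: pgkkk
Checking each character:
  'p' at position 0: consonant
  'g' at position 1: consonant
  'k' at position 2: consonant
  'k' at position 3: consonant
  'k' at position 4: consonant
Total vowels: 0

0


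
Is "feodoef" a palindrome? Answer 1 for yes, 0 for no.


Input: feodoef
Reversed: feodoef
  Compare pos 0 ('f') with pos 6 ('f'): match
  Compare pos 1 ('e') with pos 5 ('e'): match
  Compare pos 2 ('o') with pos 4 ('o'): match
Result: palindrome

1


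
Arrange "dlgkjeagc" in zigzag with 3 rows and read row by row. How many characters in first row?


Zigzag "dlgkjeagc" into 3 rows:
Placing characters:
  'd' => row 0
  'l' => row 1
  'g' => row 2
  'k' => row 1
  'j' => row 0
  'e' => row 1
  'a' => row 2
  'g' => row 1
  'c' => row 0
Rows:
  Row 0: "djc"
  Row 1: "lkeg"
  Row 2: "ga"
First row length: 3

3


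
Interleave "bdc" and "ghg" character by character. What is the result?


Interleaving "bdc" and "ghg":
  Position 0: 'b' from first, 'g' from second => "bg"
  Position 1: 'd' from first, 'h' from second => "dh"
  Position 2: 'c' from first, 'g' from second => "cg"
Result: bgdhcg

bgdhcg


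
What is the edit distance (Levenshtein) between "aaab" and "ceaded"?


Computing edit distance: "aaab" -> "ceaded"
DP table:
           c    e    a    d    e    d
      0    1    2    3    4    5    6
  a   1    1    2    2    3    4    5
  a   2    2    2    2    3    4    5
  a   3    3    3    2    3    4    5
  b   4    4    4    3    3    4    5
Edit distance = dp[4][6] = 5

5


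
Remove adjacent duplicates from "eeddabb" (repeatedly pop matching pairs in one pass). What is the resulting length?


Input: eeddabb
Stack-based adjacent duplicate removal:
  Read 'e': push. Stack: e
  Read 'e': matches stack top 'e' => pop. Stack: (empty)
  Read 'd': push. Stack: d
  Read 'd': matches stack top 'd' => pop. Stack: (empty)
  Read 'a': push. Stack: a
  Read 'b': push. Stack: ab
  Read 'b': matches stack top 'b' => pop. Stack: a
Final stack: "a" (length 1)

1


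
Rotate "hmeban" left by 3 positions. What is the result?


Input: "hmeban", rotate left by 3
First 3 characters: "hme"
Remaining characters: "ban"
Concatenate remaining + first: "ban" + "hme" = "banhme"

banhme


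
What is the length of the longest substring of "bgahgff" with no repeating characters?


Input: "bgahgff"
Sliding window (track last position of each char):
  Position 0 ('b'): window [0,0] length 1 -- new best
  Position 1 ('g'): window [0,1] length 2 -- new best
  Position 2 ('a'): window [0,2] length 3 -- new best
  Position 3 ('h'): window [0,3] length 4 -- new best
  Position 4 ('g'): repeat (last at 1), move window start to 2
  Position 4 ('g'): window [2,4] length 3
  Position 5 ('f'): window [2,5] length 4
  Position 6 ('f'): repeat (last at 5), move window start to 6
  Position 6 ('f'): window [6,6] length 1
Longest substring with no repeats: "bgah" with length 4

4


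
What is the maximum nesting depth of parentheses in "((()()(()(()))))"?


Input: "((()()(()(()))))"
Tracking depth:
  Position 0 '(': depth becomes 1
  Position 1 '(': depth becomes 2
  Position 2 '(': depth becomes 3
  Position 3 ')': depth becomes 2
  Position 4 '(': depth becomes 3
  Position 5 ')': depth becomes 2
  Position 6 '(': depth becomes 3
  Position 7 '(': depth becomes 4
  Position 8 ')': depth becomes 3
  Position 9 '(': depth becomes 4
  Position 10 '(': depth becomes 5
  Position 11 ')': depth becomes 4
  Position 12 ')': depth becomes 3
  Position 13 ')': depth becomes 2
  Position 14 ')': depth becomes 1
  Position 15 ')': depth becomes 0
Maximum depth reached: 5

5


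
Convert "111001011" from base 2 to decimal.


Input: "111001011" in base 2
Positional expansion:
  Digit '1' (value 1) x 2^8 = 256
  Digit '1' (value 1) x 2^7 = 128
  Digit '1' (value 1) x 2^6 = 64
  Digit '0' (value 0) x 2^5 = 0
  Digit '0' (value 0) x 2^4 = 0
  Digit '1' (value 1) x 2^3 = 8
  Digit '0' (value 0) x 2^2 = 0
  Digit '1' (value 1) x 2^1 = 2
  Digit '1' (value 1) x 2^0 = 1
Sum = 459

459


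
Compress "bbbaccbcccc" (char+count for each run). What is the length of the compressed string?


Input: bbbaccbcccc
Runs:
  'b' x 3 => "b3"
  'a' x 1 => "a1"
  'c' x 2 => "c2"
  'b' x 1 => "b1"
  'c' x 4 => "c4"
Compressed: "b3a1c2b1c4"
Compressed length: 10

10


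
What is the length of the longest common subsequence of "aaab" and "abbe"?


LCS of "aaab" and "abbe"
DP table:
           a    b    b    e
      0    0    0    0    0
  a   0    1    1    1    1
  a   0    1    1    1    1
  a   0    1    1    1    1
  b   0    1    2    2    2
LCS length = dp[4][4] = 2

2


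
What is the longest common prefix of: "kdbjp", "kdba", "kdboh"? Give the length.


Words: kdbjp, kdba, kdboh
  Position 0: all 'k' => match
  Position 1: all 'd' => match
  Position 2: all 'b' => match
  Position 3: ('j', 'a', 'o') => mismatch, stop
LCP = "kdb" (length 3)

3


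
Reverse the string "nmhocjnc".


Input: nmhocjnc
Reading characters right to left:
  Position 7: 'c'
  Position 6: 'n'
  Position 5: 'j'
  Position 4: 'c'
  Position 3: 'o'
  Position 2: 'h'
  Position 1: 'm'
  Position 0: 'n'
Reversed: cnjcohmn

cnjcohmn


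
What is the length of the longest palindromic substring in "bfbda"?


Input: "bfbda"
Checking substrings for palindromes:
  [0:3] "bfb" (len 3) => palindrome
Longest palindromic substring: "bfb" with length 3

3


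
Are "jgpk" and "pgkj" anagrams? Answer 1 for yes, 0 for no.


Strings: "jgpk", "pgkj"
Sorted first:  gjkp
Sorted second: gjkp
Sorted forms match => anagrams

1


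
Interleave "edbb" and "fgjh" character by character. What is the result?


Interleaving "edbb" and "fgjh":
  Position 0: 'e' from first, 'f' from second => "ef"
  Position 1: 'd' from first, 'g' from second => "dg"
  Position 2: 'b' from first, 'j' from second => "bj"
  Position 3: 'b' from first, 'h' from second => "bh"
Result: efdgbjbh

efdgbjbh


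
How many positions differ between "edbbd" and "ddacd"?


Comparing "edbbd" and "ddacd" position by position:
  Position 0: 'e' vs 'd' => DIFFER
  Position 1: 'd' vs 'd' => same
  Position 2: 'b' vs 'a' => DIFFER
  Position 3: 'b' vs 'c' => DIFFER
  Position 4: 'd' vs 'd' => same
Positions that differ: 3

3


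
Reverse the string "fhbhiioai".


Input: fhbhiioai
Reading characters right to left:
  Position 8: 'i'
  Position 7: 'a'
  Position 6: 'o'
  Position 5: 'i'
  Position 4: 'i'
  Position 3: 'h'
  Position 2: 'b'
  Position 1: 'h'
  Position 0: 'f'
Reversed: iaoiihbhf

iaoiihbhf


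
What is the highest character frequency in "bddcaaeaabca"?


Input: bddcaaeaabca
Character counts:
  'a': 5
  'b': 2
  'c': 2
  'd': 2
  'e': 1
Maximum frequency: 5

5


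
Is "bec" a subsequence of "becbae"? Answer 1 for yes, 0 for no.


Check if "bec" is a subsequence of "becbae"
Greedy scan:
  Position 0 ('b'): matches sub[0] = 'b'
  Position 1 ('e'): matches sub[1] = 'e'
  Position 2 ('c'): matches sub[2] = 'c'
  Position 3 ('b'): no match needed
  Position 4 ('a'): no match needed
  Position 5 ('e'): no match needed
All 3 characters matched => is a subsequence

1


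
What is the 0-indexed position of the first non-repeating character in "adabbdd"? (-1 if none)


Input: adabbdd
Character frequencies:
  'a': 2
  'b': 2
  'd': 3
Scanning left to right for freq == 1:
  Position 0 ('a'): freq=2, skip
  Position 1 ('d'): freq=3, skip
  Position 2 ('a'): freq=2, skip
  Position 3 ('b'): freq=2, skip
  Position 4 ('b'): freq=2, skip
  Position 5 ('d'): freq=3, skip
  Position 6 ('d'): freq=3, skip
  No unique character found => answer = -1

-1


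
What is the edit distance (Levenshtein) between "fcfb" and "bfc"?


Computing edit distance: "fcfb" -> "bfc"
DP table:
           b    f    c
      0    1    2    3
  f   1    1    1    2
  c   2    2    2    1
  f   3    3    2    2
  b   4    3    3    3
Edit distance = dp[4][3] = 3

3


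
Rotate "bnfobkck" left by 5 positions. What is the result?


Input: "bnfobkck", rotate left by 5
First 5 characters: "bnfob"
Remaining characters: "kck"
Concatenate remaining + first: "kck" + "bnfob" = "kckbnfob"

kckbnfob


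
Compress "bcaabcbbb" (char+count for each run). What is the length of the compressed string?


Input: bcaabcbbb
Runs:
  'b' x 1 => "b1"
  'c' x 1 => "c1"
  'a' x 2 => "a2"
  'b' x 1 => "b1"
  'c' x 1 => "c1"
  'b' x 3 => "b3"
Compressed: "b1c1a2b1c1b3"
Compressed length: 12

12


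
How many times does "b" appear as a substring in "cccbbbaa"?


Searching for "b" in "cccbbbaa"
Scanning each position:
  Position 0: "c" => no
  Position 1: "c" => no
  Position 2: "c" => no
  Position 3: "b" => MATCH
  Position 4: "b" => MATCH
  Position 5: "b" => MATCH
  Position 6: "a" => no
  Position 7: "a" => no
Total occurrences: 3

3


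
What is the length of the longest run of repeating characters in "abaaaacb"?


Input: "abaaaacb"
Scanning for longest run:
  Position 1 ('b'): new char, reset run to 1
  Position 2 ('a'): new char, reset run to 1
  Position 3 ('a'): continues run of 'a', length=2
  Position 4 ('a'): continues run of 'a', length=3
  Position 5 ('a'): continues run of 'a', length=4
  Position 6 ('c'): new char, reset run to 1
  Position 7 ('b'): new char, reset run to 1
Longest run: 'a' with length 4

4


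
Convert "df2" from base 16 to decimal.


Input: "df2" in base 16
Positional expansion:
  Digit 'd' (value 13) x 16^2 = 3328
  Digit 'f' (value 15) x 16^1 = 240
  Digit '2' (value 2) x 16^0 = 2
Sum = 3570

3570


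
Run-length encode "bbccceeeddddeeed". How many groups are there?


Input: bbccceeeddddeeed
Scanning for consecutive runs:
  Group 1: 'b' x 2 (positions 0-1)
  Group 2: 'c' x 3 (positions 2-4)
  Group 3: 'e' x 3 (positions 5-7)
  Group 4: 'd' x 4 (positions 8-11)
  Group 5: 'e' x 3 (positions 12-14)
  Group 6: 'd' x 1 (positions 15-15)
Total groups: 6

6


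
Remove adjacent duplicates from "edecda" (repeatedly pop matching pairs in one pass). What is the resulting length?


Input: edecda
Stack-based adjacent duplicate removal:
  Read 'e': push. Stack: e
  Read 'd': push. Stack: ed
  Read 'e': push. Stack: ede
  Read 'c': push. Stack: edec
  Read 'd': push. Stack: edecd
  Read 'a': push. Stack: edecda
Final stack: "edecda" (length 6)

6


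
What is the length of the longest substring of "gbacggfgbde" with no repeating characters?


Input: "gbacggfgbde"
Sliding window (track last position of each char):
  Position 0 ('g'): window [0,0] length 1 -- new best
  Position 1 ('b'): window [0,1] length 2 -- new best
  Position 2 ('a'): window [0,2] length 3 -- new best
  Position 3 ('c'): window [0,3] length 4 -- new best
  Position 4 ('g'): repeat (last at 0), move window start to 1
  Position 4 ('g'): window [1,4] length 4
  Position 5 ('g'): repeat (last at 4), move window start to 5
  Position 5 ('g'): window [5,5] length 1
  Position 6 ('f'): window [5,6] length 2
  Position 7 ('g'): repeat (last at 5), move window start to 6
  Position 7 ('g'): window [6,7] length 2
  Position 8 ('b'): window [6,8] length 3
  Position 9 ('d'): window [6,9] length 4
  Position 10 ('e'): window [6,10] length 5 -- new best
Longest substring with no repeats: "fgbde" with length 5

5


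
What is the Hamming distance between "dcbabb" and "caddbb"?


Comparing "dcbabb" and "caddbb" position by position:
  Position 0: 'd' vs 'c' => differ
  Position 1: 'c' vs 'a' => differ
  Position 2: 'b' vs 'd' => differ
  Position 3: 'a' vs 'd' => differ
  Position 4: 'b' vs 'b' => same
  Position 5: 'b' vs 'b' => same
Total differences (Hamming distance): 4

4


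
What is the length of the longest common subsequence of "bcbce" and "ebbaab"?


LCS of "bcbce" and "ebbaab"
DP table:
           e    b    b    a    a    b
      0    0    0    0    0    0    0
  b   0    0    1    1    1    1    1
  c   0    0    1    1    1    1    1
  b   0    0    1    2    2    2    2
  c   0    0    1    2    2    2    2
  e   0    1    1    2    2    2    2
LCS length = dp[5][6] = 2

2


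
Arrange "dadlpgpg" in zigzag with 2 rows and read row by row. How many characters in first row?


Zigzag "dadlpgpg" into 2 rows:
Placing characters:
  'd' => row 0
  'a' => row 1
  'd' => row 0
  'l' => row 1
  'p' => row 0
  'g' => row 1
  'p' => row 0
  'g' => row 1
Rows:
  Row 0: "ddpp"
  Row 1: "algg"
First row length: 4

4


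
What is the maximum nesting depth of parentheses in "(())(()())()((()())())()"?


Input: "(())(()())()((()())())()"
Tracking depth:
  Position 0 '(': depth becomes 1
  Position 1 '(': depth becomes 2
  Position 2 ')': depth becomes 1
  Position 3 ')': depth becomes 0
  Position 4 '(': depth becomes 1
  Position 5 '(': depth becomes 2
  Position 6 ')': depth becomes 1
  Position 7 '(': depth becomes 2
  Position 8 ')': depth becomes 1
  Position 9 ')': depth becomes 0
  Position 10 '(': depth becomes 1
  Position 11 ')': depth becomes 0
  Position 12 '(': depth becomes 1
  Position 13 '(': depth becomes 2
  Position 14 '(': depth becomes 3
  Position 15 ')': depth becomes 2
  Position 16 '(': depth becomes 3
  Position 17 ')': depth becomes 2
  Position 18 ')': depth becomes 1
  Position 19 '(': depth becomes 2
  Position 20 ')': depth becomes 1
  Position 21 ')': depth becomes 0
  Position 22 '(': depth becomes 1
  Position 23 ')': depth becomes 0
Maximum depth reached: 3

3


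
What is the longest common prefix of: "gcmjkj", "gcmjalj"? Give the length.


Words: gcmjkj, gcmjalj
  Position 0: all 'g' => match
  Position 1: all 'c' => match
  Position 2: all 'm' => match
  Position 3: all 'j' => match
  Position 4: ('k', 'a') => mismatch, stop
LCP = "gcmj" (length 4)

4


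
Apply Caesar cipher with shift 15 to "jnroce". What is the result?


Caesar cipher: shift "jnroce" by 15
  'j' (pos 9) + 15 = pos 24 = 'y'
  'n' (pos 13) + 15 = pos 2 = 'c'
  'r' (pos 17) + 15 = pos 6 = 'g'
  'o' (pos 14) + 15 = pos 3 = 'd'
  'c' (pos 2) + 15 = pos 17 = 'r'
  'e' (pos 4) + 15 = pos 19 = 't'
Result: ycgdrt

ycgdrt


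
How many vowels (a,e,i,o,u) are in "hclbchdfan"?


Input: hclbchdfan
Checking each character:
  'h' at position 0: consonant
  'c' at position 1: consonant
  'l' at position 2: consonant
  'b' at position 3: consonant
  'c' at position 4: consonant
  'h' at position 5: consonant
  'd' at position 6: consonant
  'f' at position 7: consonant
  'a' at position 8: vowel (running total: 1)
  'n' at position 9: consonant
Total vowels: 1

1


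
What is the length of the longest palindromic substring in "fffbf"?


Input: "fffbf"
Checking substrings for palindromes:
  [0:3] "fff" (len 3) => palindrome
  [2:5] "fbf" (len 3) => palindrome
  [0:2] "ff" (len 2) => palindrome
  [1:3] "ff" (len 2) => palindrome
Longest palindromic substring: "fff" with length 3

3


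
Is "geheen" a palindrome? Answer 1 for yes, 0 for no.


Input: geheen
Reversed: neeheg
  Compare pos 0 ('g') with pos 5 ('n'): MISMATCH
  Compare pos 1 ('e') with pos 4 ('e'): match
  Compare pos 2 ('h') with pos 3 ('e'): MISMATCH
Result: not a palindrome

0


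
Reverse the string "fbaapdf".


Input: fbaapdf
Reading characters right to left:
  Position 6: 'f'
  Position 5: 'd'
  Position 4: 'p'
  Position 3: 'a'
  Position 2: 'a'
  Position 1: 'b'
  Position 0: 'f'
Reversed: fdpaabf

fdpaabf


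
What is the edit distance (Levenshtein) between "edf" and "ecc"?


Computing edit distance: "edf" -> "ecc"
DP table:
           e    c    c
      0    1    2    3
  e   1    0    1    2
  d   2    1    1    2
  f   3    2    2    2
Edit distance = dp[3][3] = 2

2


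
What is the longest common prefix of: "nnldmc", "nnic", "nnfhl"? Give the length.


Words: nnldmc, nnic, nnfhl
  Position 0: all 'n' => match
  Position 1: all 'n' => match
  Position 2: ('l', 'i', 'f') => mismatch, stop
LCP = "nn" (length 2)

2


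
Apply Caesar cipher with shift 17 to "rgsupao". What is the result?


Caesar cipher: shift "rgsupao" by 17
  'r' (pos 17) + 17 = pos 8 = 'i'
  'g' (pos 6) + 17 = pos 23 = 'x'
  's' (pos 18) + 17 = pos 9 = 'j'
  'u' (pos 20) + 17 = pos 11 = 'l'
  'p' (pos 15) + 17 = pos 6 = 'g'
  'a' (pos 0) + 17 = pos 17 = 'r'
  'o' (pos 14) + 17 = pos 5 = 'f'
Result: ixjlgrf

ixjlgrf


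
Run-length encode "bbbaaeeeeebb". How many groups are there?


Input: bbbaaeeeeebb
Scanning for consecutive runs:
  Group 1: 'b' x 3 (positions 0-2)
  Group 2: 'a' x 2 (positions 3-4)
  Group 3: 'e' x 5 (positions 5-9)
  Group 4: 'b' x 2 (positions 10-11)
Total groups: 4

4


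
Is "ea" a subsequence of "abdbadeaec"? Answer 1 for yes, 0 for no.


Check if "ea" is a subsequence of "abdbadeaec"
Greedy scan:
  Position 0 ('a'): no match needed
  Position 1 ('b'): no match needed
  Position 2 ('d'): no match needed
  Position 3 ('b'): no match needed
  Position 4 ('a'): no match needed
  Position 5 ('d'): no match needed
  Position 6 ('e'): matches sub[0] = 'e'
  Position 7 ('a'): matches sub[1] = 'a'
  Position 8 ('e'): no match needed
  Position 9 ('c'): no match needed
All 2 characters matched => is a subsequence

1


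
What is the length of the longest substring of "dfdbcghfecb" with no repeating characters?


Input: "dfdbcghfecb"
Sliding window (track last position of each char):
  Position 0 ('d'): window [0,0] length 1 -- new best
  Position 1 ('f'): window [0,1] length 2 -- new best
  Position 2 ('d'): repeat (last at 0), move window start to 1
  Position 2 ('d'): window [1,2] length 2
  Position 3 ('b'): window [1,3] length 3 -- new best
  Position 4 ('c'): window [1,4] length 4 -- new best
  Position 5 ('g'): window [1,5] length 5 -- new best
  Position 6 ('h'): window [1,6] length 6 -- new best
  Position 7 ('f'): repeat (last at 1), move window start to 2
  Position 7 ('f'): window [2,7] length 6
  Position 8 ('e'): window [2,8] length 7 -- new best
  Position 9 ('c'): repeat (last at 4), move window start to 5
  Position 9 ('c'): window [5,9] length 5
  Position 10 ('b'): window [5,10] length 6
Longest substring with no repeats: "dbcghfe" with length 7

7


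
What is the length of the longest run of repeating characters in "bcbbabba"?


Input: "bcbbabba"
Scanning for longest run:
  Position 1 ('c'): new char, reset run to 1
  Position 2 ('b'): new char, reset run to 1
  Position 3 ('b'): continues run of 'b', length=2
  Position 4 ('a'): new char, reset run to 1
  Position 5 ('b'): new char, reset run to 1
  Position 6 ('b'): continues run of 'b', length=2
  Position 7 ('a'): new char, reset run to 1
Longest run: 'b' with length 2

2


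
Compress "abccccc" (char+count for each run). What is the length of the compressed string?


Input: abccccc
Runs:
  'a' x 1 => "a1"
  'b' x 1 => "b1"
  'c' x 5 => "c5"
Compressed: "a1b1c5"
Compressed length: 6

6


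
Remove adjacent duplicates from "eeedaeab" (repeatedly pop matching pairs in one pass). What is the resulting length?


Input: eeedaeab
Stack-based adjacent duplicate removal:
  Read 'e': push. Stack: e
  Read 'e': matches stack top 'e' => pop. Stack: (empty)
  Read 'e': push. Stack: e
  Read 'd': push. Stack: ed
  Read 'a': push. Stack: eda
  Read 'e': push. Stack: edae
  Read 'a': push. Stack: edaea
  Read 'b': push. Stack: edaeab
Final stack: "edaeab" (length 6)

6


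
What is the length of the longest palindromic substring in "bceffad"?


Input: "bceffad"
Checking substrings for palindromes:
  [3:5] "ff" (len 2) => palindrome
Longest palindromic substring: "ff" with length 2

2


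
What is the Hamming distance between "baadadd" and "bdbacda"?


Comparing "baadadd" and "bdbacda" position by position:
  Position 0: 'b' vs 'b' => same
  Position 1: 'a' vs 'd' => differ
  Position 2: 'a' vs 'b' => differ
  Position 3: 'd' vs 'a' => differ
  Position 4: 'a' vs 'c' => differ
  Position 5: 'd' vs 'd' => same
  Position 6: 'd' vs 'a' => differ
Total differences (Hamming distance): 5

5


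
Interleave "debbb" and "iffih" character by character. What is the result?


Interleaving "debbb" and "iffih":
  Position 0: 'd' from first, 'i' from second => "di"
  Position 1: 'e' from first, 'f' from second => "ef"
  Position 2: 'b' from first, 'f' from second => "bf"
  Position 3: 'b' from first, 'i' from second => "bi"
  Position 4: 'b' from first, 'h' from second => "bh"
Result: diefbfbibh

diefbfbibh


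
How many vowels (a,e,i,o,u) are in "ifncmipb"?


Input: ifncmipb
Checking each character:
  'i' at position 0: vowel (running total: 1)
  'f' at position 1: consonant
  'n' at position 2: consonant
  'c' at position 3: consonant
  'm' at position 4: consonant
  'i' at position 5: vowel (running total: 2)
  'p' at position 6: consonant
  'b' at position 7: consonant
Total vowels: 2

2


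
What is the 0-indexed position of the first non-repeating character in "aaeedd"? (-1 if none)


Input: aaeedd
Character frequencies:
  'a': 2
  'd': 2
  'e': 2
Scanning left to right for freq == 1:
  Position 0 ('a'): freq=2, skip
  Position 1 ('a'): freq=2, skip
  Position 2 ('e'): freq=2, skip
  Position 3 ('e'): freq=2, skip
  Position 4 ('d'): freq=2, skip
  Position 5 ('d'): freq=2, skip
  No unique character found => answer = -1

-1


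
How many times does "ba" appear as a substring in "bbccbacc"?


Searching for "ba" in "bbccbacc"
Scanning each position:
  Position 0: "bb" => no
  Position 1: "bc" => no
  Position 2: "cc" => no
  Position 3: "cb" => no
  Position 4: "ba" => MATCH
  Position 5: "ac" => no
  Position 6: "cc" => no
Total occurrences: 1

1


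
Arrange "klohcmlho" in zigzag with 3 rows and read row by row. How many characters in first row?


Zigzag "klohcmlho" into 3 rows:
Placing characters:
  'k' => row 0
  'l' => row 1
  'o' => row 2
  'h' => row 1
  'c' => row 0
  'm' => row 1
  'l' => row 2
  'h' => row 1
  'o' => row 0
Rows:
  Row 0: "kco"
  Row 1: "lhmh"
  Row 2: "ol"
First row length: 3

3


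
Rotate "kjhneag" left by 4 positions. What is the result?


Input: "kjhneag", rotate left by 4
First 4 characters: "kjhn"
Remaining characters: "eag"
Concatenate remaining + first: "eag" + "kjhn" = "eagkjhn"

eagkjhn


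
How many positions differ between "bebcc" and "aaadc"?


Comparing "bebcc" and "aaadc" position by position:
  Position 0: 'b' vs 'a' => DIFFER
  Position 1: 'e' vs 'a' => DIFFER
  Position 2: 'b' vs 'a' => DIFFER
  Position 3: 'c' vs 'd' => DIFFER
  Position 4: 'c' vs 'c' => same
Positions that differ: 4

4


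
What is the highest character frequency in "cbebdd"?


Input: cbebdd
Character counts:
  'b': 2
  'c': 1
  'd': 2
  'e': 1
Maximum frequency: 2

2


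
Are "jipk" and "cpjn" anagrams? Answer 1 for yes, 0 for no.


Strings: "jipk", "cpjn"
Sorted first:  ijkp
Sorted second: cjnp
Differ at position 0: 'i' vs 'c' => not anagrams

0


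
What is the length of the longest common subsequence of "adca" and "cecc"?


LCS of "adca" and "cecc"
DP table:
           c    e    c    c
      0    0    0    0    0
  a   0    0    0    0    0
  d   0    0    0    0    0
  c   0    1    1    1    1
  a   0    1    1    1    1
LCS length = dp[4][4] = 1

1


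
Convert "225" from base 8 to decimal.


Input: "225" in base 8
Positional expansion:
  Digit '2' (value 2) x 8^2 = 128
  Digit '2' (value 2) x 8^1 = 16
  Digit '5' (value 5) x 8^0 = 5
Sum = 149

149


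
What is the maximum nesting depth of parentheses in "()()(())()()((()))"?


Input: "()()(())()()((()))"
Tracking depth:
  Position 0 '(': depth becomes 1
  Position 1 ')': depth becomes 0
  Position 2 '(': depth becomes 1
  Position 3 ')': depth becomes 0
  Position 4 '(': depth becomes 1
  Position 5 '(': depth becomes 2
  Position 6 ')': depth becomes 1
  Position 7 ')': depth becomes 0
  Position 8 '(': depth becomes 1
  Position 9 ')': depth becomes 0
  Position 10 '(': depth becomes 1
  Position 11 ')': depth becomes 0
  Position 12 '(': depth becomes 1
  Position 13 '(': depth becomes 2
  Position 14 '(': depth becomes 3
  Position 15 ')': depth becomes 2
  Position 16 ')': depth becomes 1
  Position 17 ')': depth becomes 0
Maximum depth reached: 3

3


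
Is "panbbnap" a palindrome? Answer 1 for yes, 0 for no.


Input: panbbnap
Reversed: panbbnap
  Compare pos 0 ('p') with pos 7 ('p'): match
  Compare pos 1 ('a') with pos 6 ('a'): match
  Compare pos 2 ('n') with pos 5 ('n'): match
  Compare pos 3 ('b') with pos 4 ('b'): match
Result: palindrome

1


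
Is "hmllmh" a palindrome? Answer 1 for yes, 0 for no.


Input: hmllmh
Reversed: hmllmh
  Compare pos 0 ('h') with pos 5 ('h'): match
  Compare pos 1 ('m') with pos 4 ('m'): match
  Compare pos 2 ('l') with pos 3 ('l'): match
Result: palindrome

1


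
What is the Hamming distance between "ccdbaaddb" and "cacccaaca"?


Comparing "ccdbaaddb" and "cacccaaca" position by position:
  Position 0: 'c' vs 'c' => same
  Position 1: 'c' vs 'a' => differ
  Position 2: 'd' vs 'c' => differ
  Position 3: 'b' vs 'c' => differ
  Position 4: 'a' vs 'c' => differ
  Position 5: 'a' vs 'a' => same
  Position 6: 'd' vs 'a' => differ
  Position 7: 'd' vs 'c' => differ
  Position 8: 'b' vs 'a' => differ
Total differences (Hamming distance): 7

7


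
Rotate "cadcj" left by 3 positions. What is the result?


Input: "cadcj", rotate left by 3
First 3 characters: "cad"
Remaining characters: "cj"
Concatenate remaining + first: "cj" + "cad" = "cjcad"

cjcad


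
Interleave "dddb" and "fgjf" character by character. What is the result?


Interleaving "dddb" and "fgjf":
  Position 0: 'd' from first, 'f' from second => "df"
  Position 1: 'd' from first, 'g' from second => "dg"
  Position 2: 'd' from first, 'j' from second => "dj"
  Position 3: 'b' from first, 'f' from second => "bf"
Result: dfdgdjbf

dfdgdjbf


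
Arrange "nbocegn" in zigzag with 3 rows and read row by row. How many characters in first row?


Zigzag "nbocegn" into 3 rows:
Placing characters:
  'n' => row 0
  'b' => row 1
  'o' => row 2
  'c' => row 1
  'e' => row 0
  'g' => row 1
  'n' => row 2
Rows:
  Row 0: "ne"
  Row 1: "bcg"
  Row 2: "on"
First row length: 2

2


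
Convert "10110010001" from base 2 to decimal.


Input: "10110010001" in base 2
Positional expansion:
  Digit '1' (value 1) x 2^10 = 1024
  Digit '0' (value 0) x 2^9 = 0
  Digit '1' (value 1) x 2^8 = 256
  Digit '1' (value 1) x 2^7 = 128
  Digit '0' (value 0) x 2^6 = 0
  Digit '0' (value 0) x 2^5 = 0
  Digit '1' (value 1) x 2^4 = 16
  Digit '0' (value 0) x 2^3 = 0
  Digit '0' (value 0) x 2^2 = 0
  Digit '0' (value 0) x 2^1 = 0
  Digit '1' (value 1) x 2^0 = 1
Sum = 1425

1425


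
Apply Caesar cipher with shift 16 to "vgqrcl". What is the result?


Caesar cipher: shift "vgqrcl" by 16
  'v' (pos 21) + 16 = pos 11 = 'l'
  'g' (pos 6) + 16 = pos 22 = 'w'
  'q' (pos 16) + 16 = pos 6 = 'g'
  'r' (pos 17) + 16 = pos 7 = 'h'
  'c' (pos 2) + 16 = pos 18 = 's'
  'l' (pos 11) + 16 = pos 1 = 'b'
Result: lwghsb

lwghsb


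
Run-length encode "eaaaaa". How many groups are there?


Input: eaaaaa
Scanning for consecutive runs:
  Group 1: 'e' x 1 (positions 0-0)
  Group 2: 'a' x 5 (positions 1-5)
Total groups: 2

2


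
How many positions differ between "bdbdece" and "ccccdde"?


Comparing "bdbdece" and "ccccdde" position by position:
  Position 0: 'b' vs 'c' => DIFFER
  Position 1: 'd' vs 'c' => DIFFER
  Position 2: 'b' vs 'c' => DIFFER
  Position 3: 'd' vs 'c' => DIFFER
  Position 4: 'e' vs 'd' => DIFFER
  Position 5: 'c' vs 'd' => DIFFER
  Position 6: 'e' vs 'e' => same
Positions that differ: 6

6


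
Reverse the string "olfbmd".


Input: olfbmd
Reading characters right to left:
  Position 5: 'd'
  Position 4: 'm'
  Position 3: 'b'
  Position 2: 'f'
  Position 1: 'l'
  Position 0: 'o'
Reversed: dmbflo

dmbflo


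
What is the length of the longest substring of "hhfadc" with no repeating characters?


Input: "hhfadc"
Sliding window (track last position of each char):
  Position 0 ('h'): window [0,0] length 1 -- new best
  Position 1 ('h'): repeat (last at 0), move window start to 1
  Position 1 ('h'): window [1,1] length 1
  Position 2 ('f'): window [1,2] length 2 -- new best
  Position 3 ('a'): window [1,3] length 3 -- new best
  Position 4 ('d'): window [1,4] length 4 -- new best
  Position 5 ('c'): window [1,5] length 5 -- new best
Longest substring with no repeats: "hfadc" with length 5

5


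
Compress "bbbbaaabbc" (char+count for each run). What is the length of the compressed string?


Input: bbbbaaabbc
Runs:
  'b' x 4 => "b4"
  'a' x 3 => "a3"
  'b' x 2 => "b2"
  'c' x 1 => "c1"
Compressed: "b4a3b2c1"
Compressed length: 8

8


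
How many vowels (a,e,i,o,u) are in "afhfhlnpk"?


Input: afhfhlnpk
Checking each character:
  'a' at position 0: vowel (running total: 1)
  'f' at position 1: consonant
  'h' at position 2: consonant
  'f' at position 3: consonant
  'h' at position 4: consonant
  'l' at position 5: consonant
  'n' at position 6: consonant
  'p' at position 7: consonant
  'k' at position 8: consonant
Total vowels: 1

1


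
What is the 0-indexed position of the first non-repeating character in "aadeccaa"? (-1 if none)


Input: aadeccaa
Character frequencies:
  'a': 4
  'c': 2
  'd': 1
  'e': 1
Scanning left to right for freq == 1:
  Position 0 ('a'): freq=4, skip
  Position 1 ('a'): freq=4, skip
  Position 2 ('d'): unique! => answer = 2

2


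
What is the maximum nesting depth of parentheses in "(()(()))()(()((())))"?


Input: "(()(()))()(()((())))"
Tracking depth:
  Position 0 '(': depth becomes 1
  Position 1 '(': depth becomes 2
  Position 2 ')': depth becomes 1
  Position 3 '(': depth becomes 2
  Position 4 '(': depth becomes 3
  Position 5 ')': depth becomes 2
  Position 6 ')': depth becomes 1
  Position 7 ')': depth becomes 0
  Position 8 '(': depth becomes 1
  Position 9 ')': depth becomes 0
  Position 10 '(': depth becomes 1
  Position 11 '(': depth becomes 2
  Position 12 ')': depth becomes 1
  Position 13 '(': depth becomes 2
  Position 14 '(': depth becomes 3
  Position 15 '(': depth becomes 4
  Position 16 ')': depth becomes 3
  Position 17 ')': depth becomes 2
  Position 18 ')': depth becomes 1
  Position 19 ')': depth becomes 0
Maximum depth reached: 4

4


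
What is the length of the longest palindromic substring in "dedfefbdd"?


Input: "dedfefbdd"
Checking substrings for palindromes:
  [0:3] "ded" (len 3) => palindrome
  [3:6] "fef" (len 3) => palindrome
  [7:9] "dd" (len 2) => palindrome
Longest palindromic substring: "ded" with length 3

3


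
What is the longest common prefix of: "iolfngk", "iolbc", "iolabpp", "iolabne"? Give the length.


Words: iolfngk, iolbc, iolabpp, iolabne
  Position 0: all 'i' => match
  Position 1: all 'o' => match
  Position 2: all 'l' => match
  Position 3: ('f', 'b', 'a', 'a') => mismatch, stop
LCP = "iol" (length 3)

3


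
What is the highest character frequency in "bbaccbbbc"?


Input: bbaccbbbc
Character counts:
  'a': 1
  'b': 5
  'c': 3
Maximum frequency: 5

5


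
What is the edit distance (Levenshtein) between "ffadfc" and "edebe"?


Computing edit distance: "ffadfc" -> "edebe"
DP table:
           e    d    e    b    e
      0    1    2    3    4    5
  f   1    1    2    3    4    5
  f   2    2    2    3    4    5
  a   3    3    3    3    4    5
  d   4    4    3    4    4    5
  f   5    5    4    4    5    5
  c   6    6    5    5    5    6
Edit distance = dp[6][5] = 6

6


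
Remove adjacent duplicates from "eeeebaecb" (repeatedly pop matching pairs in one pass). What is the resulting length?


Input: eeeebaecb
Stack-based adjacent duplicate removal:
  Read 'e': push. Stack: e
  Read 'e': matches stack top 'e' => pop. Stack: (empty)
  Read 'e': push. Stack: e
  Read 'e': matches stack top 'e' => pop. Stack: (empty)
  Read 'b': push. Stack: b
  Read 'a': push. Stack: ba
  Read 'e': push. Stack: bae
  Read 'c': push. Stack: baec
  Read 'b': push. Stack: baecb
Final stack: "baecb" (length 5)

5


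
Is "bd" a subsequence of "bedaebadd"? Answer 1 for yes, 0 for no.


Check if "bd" is a subsequence of "bedaebadd"
Greedy scan:
  Position 0 ('b'): matches sub[0] = 'b'
  Position 1 ('e'): no match needed
  Position 2 ('d'): matches sub[1] = 'd'
  Position 3 ('a'): no match needed
  Position 4 ('e'): no match needed
  Position 5 ('b'): no match needed
  Position 6 ('a'): no match needed
  Position 7 ('d'): no match needed
  Position 8 ('d'): no match needed
All 2 characters matched => is a subsequence

1


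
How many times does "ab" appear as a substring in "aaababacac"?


Searching for "ab" in "aaababacac"
Scanning each position:
  Position 0: "aa" => no
  Position 1: "aa" => no
  Position 2: "ab" => MATCH
  Position 3: "ba" => no
  Position 4: "ab" => MATCH
  Position 5: "ba" => no
  Position 6: "ac" => no
  Position 7: "ca" => no
  Position 8: "ac" => no
Total occurrences: 2

2


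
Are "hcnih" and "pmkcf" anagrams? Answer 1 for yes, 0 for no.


Strings: "hcnih", "pmkcf"
Sorted first:  chhin
Sorted second: cfkmp
Differ at position 1: 'h' vs 'f' => not anagrams

0


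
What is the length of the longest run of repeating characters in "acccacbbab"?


Input: "acccacbbab"
Scanning for longest run:
  Position 1 ('c'): new char, reset run to 1
  Position 2 ('c'): continues run of 'c', length=2
  Position 3 ('c'): continues run of 'c', length=3
  Position 4 ('a'): new char, reset run to 1
  Position 5 ('c'): new char, reset run to 1
  Position 6 ('b'): new char, reset run to 1
  Position 7 ('b'): continues run of 'b', length=2
  Position 8 ('a'): new char, reset run to 1
  Position 9 ('b'): new char, reset run to 1
Longest run: 'c' with length 3

3


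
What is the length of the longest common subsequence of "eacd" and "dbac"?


LCS of "eacd" and "dbac"
DP table:
           d    b    a    c
      0    0    0    0    0
  e   0    0    0    0    0
  a   0    0    0    1    1
  c   0    0    0    1    2
  d   0    1    1    1    2
LCS length = dp[4][4] = 2

2


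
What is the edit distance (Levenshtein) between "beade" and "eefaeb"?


Computing edit distance: "beade" -> "eefaeb"
DP table:
           e    e    f    a    e    b
      0    1    2    3    4    5    6
  b   1    1    2    3    4    5    5
  e   2    1    1    2    3    4    5
  a   3    2    2    2    2    3    4
  d   4    3    3    3    3    3    4
  e   5    4    3    4    4    3    4
Edit distance = dp[5][6] = 4

4


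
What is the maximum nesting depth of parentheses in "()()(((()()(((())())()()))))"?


Input: "()()(((()()(((())())()()))))"
Tracking depth:
  Position 0 '(': depth becomes 1
  Position 1 ')': depth becomes 0
  Position 2 '(': depth becomes 1
  Position 3 ')': depth becomes 0
  Position 4 '(': depth becomes 1
  Position 5 '(': depth becomes 2
  Position 6 '(': depth becomes 3
  Position 7 '(': depth becomes 4
  Position 8 ')': depth becomes 3
  Position 9 '(': depth becomes 4
  Position 10 ')': depth becomes 3
  Position 11 '(': depth becomes 4
  Position 12 '(': depth becomes 5
  Position 13 '(': depth becomes 6
  Position 14 '(': depth becomes 7
  Position 15 ')': depth becomes 6
  Position 16 ')': depth becomes 5
  Position 17 '(': depth becomes 6
  Position 18 ')': depth becomes 5
  Position 19 ')': depth becomes 4
  Position 20 '(': depth becomes 5
  Position 21 ')': depth becomes 4
  Position 22 '(': depth becomes 5
  Position 23 ')': depth becomes 4
  Position 24 ')': depth becomes 3
  Position 25 ')': depth becomes 2
  Position 26 ')': depth becomes 1
  Position 27 ')': depth becomes 0
Maximum depth reached: 7

7
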